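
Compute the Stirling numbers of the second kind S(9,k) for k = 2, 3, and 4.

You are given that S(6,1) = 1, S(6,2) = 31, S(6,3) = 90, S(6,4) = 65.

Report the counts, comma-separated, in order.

i=7: T(7,1)=0+1·1=1 | T(7,2)=1+2·31=63 | T(7,3)=31+3·90=301 | T(7,4)=90+4·65=350
i=8: T(8,1)=0+1·1=1 | T(8,2)=1+2·63=127 | T(8,3)=63+3·301=966 | T(8,4)=301+4·350=1701
i=9: T(9,2)=1+2·127=255 | T(9,3)=127+3·966=3025 | T(9,4)=966+4·1701=7770
Read S(9,2) = 255, S(9,3) = 3025, S(9,4) = 7770.

255, 3025, 7770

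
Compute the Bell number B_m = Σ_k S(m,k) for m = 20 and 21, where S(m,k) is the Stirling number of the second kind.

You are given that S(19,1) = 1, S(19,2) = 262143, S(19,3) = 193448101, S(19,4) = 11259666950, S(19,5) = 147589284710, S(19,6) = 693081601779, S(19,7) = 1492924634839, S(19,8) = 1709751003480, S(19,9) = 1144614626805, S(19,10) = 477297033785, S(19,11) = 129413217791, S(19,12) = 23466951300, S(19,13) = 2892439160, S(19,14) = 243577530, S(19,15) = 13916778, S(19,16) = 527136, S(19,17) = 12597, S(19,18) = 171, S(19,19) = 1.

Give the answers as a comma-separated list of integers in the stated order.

51724158235372, 474869816156751

r20: T_20,1=1×1+0=1; T_20,2=2×262143+1=524287; T_20,3=3×193448101+262143=580606446; T_20,4=4×11259666950+193448101=45232115901; T_20,5=5×147589284710+11259666950=749206090500; T_20,6=6×693081601779+147589284710=4306078895384; T_20,7=7×1492924634839+693081601779=11143554045652; T_20,8=8×1709751003480+1492924634839=15170932662679; T_20,9=9×1144614626805+1709751003480=12011282644725; T_20,10=10×477297033785+1144614626805=5917584964655; T_20,11=11×129413217791+477297033785=1900842429486; T_20,12=12×23466951300+129413217791=411016633391; T_20,13=13×2892439160+23466951300=61068660380; T_20,14=14×243577530+2892439160=6302524580; T_20,15=15×13916778+243577530=452329200; T_20,16=16×527136+13916778=22350954; T_20,17=17×12597+527136=741285; T_20,18=18×171+12597=15675; T_20,19=19×1+171=190; T_20,20=20×0+1=1
r21: T_21,1=1×1+0=1; T_21,2=2×524287+1=1048575; T_21,3=3×580606446+524287=1742343625; T_21,4=4×45232115901+580606446=181509070050; T_21,5=5×749206090500+45232115901=3791262568401; T_21,6=6×4306078895384+749206090500=26585679462804; T_21,7=7×11143554045652+4306078895384=82310957214948; T_21,8=8×15170932662679+11143554045652=132511015347084; T_21,9=9×12011282644725+15170932662679=123272476465204; T_21,10=10×5917584964655+12011282644725=71187132291275; T_21,11=11×1900842429486+5917584964655=26826851689001; T_21,12=12×411016633391+1900842429486=6833042030178; T_21,13=13×61068660380+411016633391=1204909218331; T_21,14=14×6302524580+61068660380=149304004500; T_21,15=15×452329200+6302524580=13087462580; T_21,16=16×22350954+452329200=809944464; T_21,17=17×741285+22350954=34952799; T_21,18=18×15675+741285=1023435; T_21,19=19×190+15675=19285; T_21,20=20×1+190=210; T_21,21=21×0+1=1
B_20 = ΣS(20,k) = 1+524287+580606446+45232115901+749206090500+4306078895384+11143554045652+15170932662679+12011282644725+5917584964655+1900842429486+411016633391+61068660380+6302524580+452329200+22350954+741285+15675+190+1 = 51724158235372
B_21 = ΣS(21,k) = 1+1048575+1742343625+181509070050+3791262568401+26585679462804+82310957214948+132511015347084+123272476465204+71187132291275+26826851689001+6833042030178+1204909218331+149304004500+13087462580+809944464+34952799+1023435+19285+210+1 = 474869816156751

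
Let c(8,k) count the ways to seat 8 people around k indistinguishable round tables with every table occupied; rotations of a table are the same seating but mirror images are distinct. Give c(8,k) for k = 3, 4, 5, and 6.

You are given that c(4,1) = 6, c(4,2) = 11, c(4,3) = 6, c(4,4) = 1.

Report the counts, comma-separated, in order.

13132, 6769, 1960, 322

row 5: T[5][1]=4·6+0=24  T[5][2]=4·11+6=50  T[5][3]=4·6+11=35  T[5][4]=4·1+6=10  T[5][5]=4·0+1=1
row 6: T[6][1]=5·24+0=120  T[6][2]=5·50+24=274  T[6][3]=5·35+50=225  T[6][4]=5·10+35=85  T[6][5]=5·1+10=15  T[6][6]=5·0+1=1
row 7: T[7][2]=6·274+120=1764  T[7][3]=6·225+274=1624  T[7][4]=6·85+225=735  T[7][5]=6·15+85=175  T[7][6]=6·1+15=21
row 8: T[8][3]=7·1624+1764=13132  T[8][4]=7·735+1624=6769  T[8][5]=7·175+735=1960  T[8][6]=7·21+175=322
Read c(8,3) = 13132, c(8,4) = 6769, c(8,5) = 1960, c(8,6) = 322.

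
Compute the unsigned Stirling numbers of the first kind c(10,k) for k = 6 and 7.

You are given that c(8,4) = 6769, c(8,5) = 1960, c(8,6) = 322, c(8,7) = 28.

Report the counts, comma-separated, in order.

63273, 9450

row 9: T[9][5]=8·1960+6769=22449  T[9][6]=8·322+1960=4536  T[9][7]=8·28+322=546
row 10: T[10][6]=9·4536+22449=63273  T[10][7]=9·546+4536=9450
Read c(10,6) = 63273, c(10,7) = 9450.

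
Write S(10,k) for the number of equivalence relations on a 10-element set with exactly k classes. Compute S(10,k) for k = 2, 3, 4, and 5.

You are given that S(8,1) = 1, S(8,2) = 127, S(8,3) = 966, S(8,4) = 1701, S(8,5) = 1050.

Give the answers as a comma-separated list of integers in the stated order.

r9: T_9,1=1×1+0=1; T_9,2=2×127+1=255; T_9,3=3×966+127=3025; T_9,4=4×1701+966=7770; T_9,5=5×1050+1701=6951
r10: T_10,2=2×255+1=511; T_10,3=3×3025+255=9330; T_10,4=4×7770+3025=34105; T_10,5=5×6951+7770=42525
Read S(10,2) = 511, S(10,3) = 9330, S(10,4) = 34105, S(10,5) = 42525.

511, 9330, 34105, 42525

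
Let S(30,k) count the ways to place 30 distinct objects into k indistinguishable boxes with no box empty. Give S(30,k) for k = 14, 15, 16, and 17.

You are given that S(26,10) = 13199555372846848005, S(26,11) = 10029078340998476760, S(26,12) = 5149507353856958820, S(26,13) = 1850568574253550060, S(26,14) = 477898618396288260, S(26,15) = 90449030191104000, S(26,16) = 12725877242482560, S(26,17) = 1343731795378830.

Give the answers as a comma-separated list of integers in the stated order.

42337710060168129525765, 12879868072770626040000, 2940812098256837097720, 511605167806434372210

@27  (27,11):10029078340998476760·11+13199555372846848005→123519417123830092365, (27,12):5149507353856958820·12+10029078340998476760→71823166587281982600, (27,13):1850568574253550060·13+5149507353856958820→29206898819153109600, (27,14):477898618396288260·14+1850568574253550060→8541149231801585700, (27,15):90449030191104000·15+477898618396288260→1834634071262848260, (27,16):12725877242482560·16+90449030191104000→294063066070824960, (27,17):1343731795378830·17+12725877242482560→35569317763922670
@28  (28,12):71823166587281982600·12+123519417123830092365→985397416171213883565, (28,13):29206898819153109600·13+71823166587281982600→451512851236272407400, (28,14):8541149231801585700·14+29206898819153109600→148782988064375309400, (28,15):1834634071262848260·15+8541149231801585700→36060660300744309600, (28,16):294063066070824960·16+1834634071262848260→6539643128396047620, (28,17):35569317763922670·17+294063066070824960→898741468057510350
@29  (29,13):451512851236272407400·13+985397416171213883565→6855064482242755179765, (29,14):148782988064375309400·14+451512851236272407400→2534474684137526739000, (29,15):36060660300744309600·15+148782988064375309400→689692892575539953400, (29,16):6539643128396047620·16+36060660300744309600→140694950355081071520, (29,17):898741468057510350·17+6539643128396047620→21818248085373723570
@30  (30,14):2534474684137526739000·14+6855064482242755179765→42337710060168129525765, (30,15):689692892575539953400·15+2534474684137526739000→12879868072770626040000, (30,16):140694950355081071520·16+689692892575539953400→2940812098256837097720, (30,17):21818248085373723570·17+140694950355081071520→511605167806434372210
Read S(30,14) = 42337710060168129525765, S(30,15) = 12879868072770626040000, S(30,16) = 2940812098256837097720, S(30,17) = 511605167806434372210.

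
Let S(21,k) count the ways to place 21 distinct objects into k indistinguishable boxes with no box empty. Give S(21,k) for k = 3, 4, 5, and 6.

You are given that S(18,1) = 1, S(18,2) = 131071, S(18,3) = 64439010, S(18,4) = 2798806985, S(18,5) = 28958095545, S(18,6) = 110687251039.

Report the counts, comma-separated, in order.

[19] T[19,1]:1*1+0=1 · T[19,2]:2*131071+1=262143 · T[19,3]:3*64439010+131071=193448101 · T[19,4]:4*2798806985+64439010=11259666950 · T[19,5]:5*28958095545+2798806985=147589284710 · T[19,6]:6*110687251039+28958095545=693081601779
[20] T[20,2]:2*262143+1=524287 · T[20,3]:3*193448101+262143=580606446 · T[20,4]:4*11259666950+193448101=45232115901 · T[20,5]:5*147589284710+11259666950=749206090500 · T[20,6]:6*693081601779+147589284710=4306078895384
[21] T[21,3]:3*580606446+524287=1742343625 · T[21,4]:4*45232115901+580606446=181509070050 · T[21,5]:5*749206090500+45232115901=3791262568401 · T[21,6]:6*4306078895384+749206090500=26585679462804
Read S(21,3) = 1742343625, S(21,4) = 181509070050, S(21,5) = 3791262568401, S(21,6) = 26585679462804.

1742343625, 181509070050, 3791262568401, 26585679462804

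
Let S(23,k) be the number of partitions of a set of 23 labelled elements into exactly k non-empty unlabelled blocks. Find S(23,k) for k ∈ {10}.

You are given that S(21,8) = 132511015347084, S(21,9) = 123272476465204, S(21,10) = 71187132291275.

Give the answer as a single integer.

9593401297313460

row 22: T[22][9]=9·123272476465204+132511015347084=1241963303533920  T[22][10]=10·71187132291275+123272476465204=835143799377954
row 23: T[23][10]=10·835143799377954+1241963303533920=9593401297313460
Read S(23,10) = 9593401297313460.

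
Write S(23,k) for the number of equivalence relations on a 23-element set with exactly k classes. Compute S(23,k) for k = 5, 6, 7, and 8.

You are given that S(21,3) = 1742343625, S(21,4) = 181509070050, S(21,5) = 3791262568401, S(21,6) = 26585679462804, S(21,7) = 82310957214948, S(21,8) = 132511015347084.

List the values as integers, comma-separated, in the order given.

96416888184100, 998969857983405, 4382641999117305, 9741955019900400

i=22: T(22,4)=1742343625+4·181509070050=727778623825 | T(22,5)=181509070050+5·3791262568401=19137821912055 | T(22,6)=3791262568401+6·26585679462804=163305339345225 | T(22,7)=26585679462804+7·82310957214948=602762379967440 | T(22,8)=82310957214948+8·132511015347084=1142399079991620
i=23: T(23,5)=727778623825+5·19137821912055=96416888184100 | T(23,6)=19137821912055+6·163305339345225=998969857983405 | T(23,7)=163305339345225+7·602762379967440=4382641999117305 | T(23,8)=602762379967440+8·1142399079991620=9741955019900400
Read S(23,5) = 96416888184100, S(23,6) = 998969857983405, S(23,7) = 4382641999117305, S(23,8) = 9741955019900400.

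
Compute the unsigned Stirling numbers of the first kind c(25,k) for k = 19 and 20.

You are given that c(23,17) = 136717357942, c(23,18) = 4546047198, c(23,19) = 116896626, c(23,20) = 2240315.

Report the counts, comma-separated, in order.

414908513800, 11276842500

@24  (24,18):4546047198·23+136717357942→241276443496, (24,19):116896626·23+4546047198→7234669596, (24,20):2240315·23+116896626→168423871
@25  (25,19):7234669596·24+241276443496→414908513800, (25,20):168423871·24+7234669596→11276842500
Read c(25,19) = 414908513800, c(25,20) = 11276842500.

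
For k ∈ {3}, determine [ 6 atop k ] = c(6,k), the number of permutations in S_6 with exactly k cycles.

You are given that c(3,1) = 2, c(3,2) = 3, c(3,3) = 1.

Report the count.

[4] T[4,1]:3*2+0=6 · T[4,2]:3*3+2=11 · T[4,3]:3*1+3=6
[5] T[5,2]:4*11+6=50 · T[5,3]:4*6+11=35
[6] T[6,3]:5*35+50=225
Read c(6,3) = 225.

225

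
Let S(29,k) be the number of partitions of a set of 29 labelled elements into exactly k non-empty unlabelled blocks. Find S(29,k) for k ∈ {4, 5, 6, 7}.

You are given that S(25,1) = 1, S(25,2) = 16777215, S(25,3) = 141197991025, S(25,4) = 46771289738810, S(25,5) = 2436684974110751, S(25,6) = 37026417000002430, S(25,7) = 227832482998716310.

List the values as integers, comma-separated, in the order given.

@26  (26,1):1·1+0→1, (26,2):16777215·2+1→33554431, (26,3):141197991025·3+16777215→423610750290, (26,4):46771289738810·4+141197991025→187226356946265, (26,5):2436684974110751·5+46771289738810→12230196160292565, (26,6):37026417000002430·6+2436684974110751→224595186974125331, (26,7):227832482998716310·7+37026417000002430→1631853797991016600
@27  (27,2):33554431·2+1→67108863, (27,3):423610750290·3+33554431→1270865805301, (27,4):187226356946265·4+423610750290→749329038535350, (27,5):12230196160292565·5+187226356946265→61338207158409090, (27,6):224595186974125331·6+12230196160292565→1359801318005044551, (27,7):1631853797991016600·7+224595186974125331→11647571772911241531
@28  (28,3):1270865805301·3+67108863→3812664524766, (28,4):749329038535350·4+1270865805301→2998587019946701, (28,5):61338207158409090·5+749329038535350→307440364830580800, (28,6):1359801318005044551·6+61338207158409090→8220146115188676396, (28,7):11647571772911241531·7+1359801318005044551→82892803728383735268
@29  (29,4):2998587019946701·4+3812664524766→11998160744311570, (29,5):307440364830580800·5+2998587019946701→1540200411172850701, (29,6):8220146115188676396·6+307440364830580800→49628317055962639176, (29,7):82892803728383735268·7+8220146115188676396→588469772213874823272
Read S(29,4) = 11998160744311570, S(29,5) = 1540200411172850701, S(29,6) = 49628317055962639176, S(29,7) = 588469772213874823272.

11998160744311570, 1540200411172850701, 49628317055962639176, 588469772213874823272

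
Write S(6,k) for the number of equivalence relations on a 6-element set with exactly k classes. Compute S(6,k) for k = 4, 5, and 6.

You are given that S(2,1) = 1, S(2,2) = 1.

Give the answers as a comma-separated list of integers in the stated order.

row 3: T[3][1]=1·1+0=1  T[3][2]=2·1+1=3  T[3][3]=3·0+1=1
row 4: T[4][2]=2·3+1=7  T[4][3]=3·1+3=6  T[4][4]=4·0+1=1
row 5: T[5][3]=3·6+7=25  T[5][4]=4·1+6=10  T[5][5]=5·0+1=1
row 6: T[6][4]=4·10+25=65  T[6][5]=5·1+10=15  T[6][6]=6·0+1=1
Read S(6,4) = 65, S(6,5) = 15, S(6,6) = 1.

65, 15, 1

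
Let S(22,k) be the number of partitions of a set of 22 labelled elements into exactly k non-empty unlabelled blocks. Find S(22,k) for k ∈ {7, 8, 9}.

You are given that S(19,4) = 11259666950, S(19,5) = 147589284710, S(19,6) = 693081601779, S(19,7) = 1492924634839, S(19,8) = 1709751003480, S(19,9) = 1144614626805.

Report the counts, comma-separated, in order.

[20] T[20,5]:5*147589284710+11259666950=749206090500 · T[20,6]:6*693081601779+147589284710=4306078895384 · T[20,7]:7*1492924634839+693081601779=11143554045652 · T[20,8]:8*1709751003480+1492924634839=15170932662679 · T[20,9]:9*1144614626805+1709751003480=12011282644725
[21] T[21,6]:6*4306078895384+749206090500=26585679462804 · T[21,7]:7*11143554045652+4306078895384=82310957214948 · T[21,8]:8*15170932662679+11143554045652=132511015347084 · T[21,9]:9*12011282644725+15170932662679=123272476465204
[22] T[22,7]:7*82310957214948+26585679462804=602762379967440 · T[22,8]:8*132511015347084+82310957214948=1142399079991620 · T[22,9]:9*123272476465204+132511015347084=1241963303533920
Read S(22,7) = 602762379967440, S(22,8) = 1142399079991620, S(22,9) = 1241963303533920.

602762379967440, 1142399079991620, 1241963303533920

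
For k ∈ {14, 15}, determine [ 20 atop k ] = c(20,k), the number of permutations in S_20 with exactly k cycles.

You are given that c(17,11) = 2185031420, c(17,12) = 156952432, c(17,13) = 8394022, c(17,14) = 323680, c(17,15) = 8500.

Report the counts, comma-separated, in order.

20692933630, 973941900

r18: T_18,12=17×156952432+2185031420=4853222764; T_18,13=17×8394022+156952432=299650806; T_18,14=17×323680+8394022=13896582; T_18,15=17×8500+323680=468180
r19: T_19,13=18×299650806+4853222764=10246937272; T_19,14=18×13896582+299650806=549789282; T_19,15=18×468180+13896582=22323822
r20: T_20,14=19×549789282+10246937272=20692933630; T_20,15=19×22323822+549789282=973941900
Read c(20,14) = 20692933630, c(20,15) = 973941900.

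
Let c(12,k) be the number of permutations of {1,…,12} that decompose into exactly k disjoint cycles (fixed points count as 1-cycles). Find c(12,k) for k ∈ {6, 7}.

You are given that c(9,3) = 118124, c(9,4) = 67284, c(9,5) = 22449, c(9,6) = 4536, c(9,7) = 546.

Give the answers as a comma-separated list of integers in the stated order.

13339535, 2637558

r10: T_10,4=9×67284+118124=723680; T_10,5=9×22449+67284=269325; T_10,6=9×4536+22449=63273; T_10,7=9×546+4536=9450
r11: T_11,5=10×269325+723680=3416930; T_11,6=10×63273+269325=902055; T_11,7=10×9450+63273=157773
r12: T_12,6=11×902055+3416930=13339535; T_12,7=11×157773+902055=2637558
Read c(12,6) = 13339535, c(12,7) = 2637558.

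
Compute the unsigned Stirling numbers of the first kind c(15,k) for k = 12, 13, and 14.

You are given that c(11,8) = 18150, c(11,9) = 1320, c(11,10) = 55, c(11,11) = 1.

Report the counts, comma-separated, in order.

143325, 5005, 105

@12  (12,9):1320·11+18150→32670, (12,10):55·11+1320→1925, (12,11):1·11+55→66, (12,12):0·11+1→1
@13  (13,10):1925·12+32670→55770, (13,11):66·12+1925→2717, (13,12):1·12+66→78, (13,13):0·12+1→1
@14  (14,11):2717·13+55770→91091, (14,12):78·13+2717→3731, (14,13):1·13+78→91, (14,14):0·13+1→1
@15  (15,12):3731·14+91091→143325, (15,13):91·14+3731→5005, (15,14):1·14+91→105
Read c(15,12) = 143325, c(15,13) = 5005, c(15,14) = 105.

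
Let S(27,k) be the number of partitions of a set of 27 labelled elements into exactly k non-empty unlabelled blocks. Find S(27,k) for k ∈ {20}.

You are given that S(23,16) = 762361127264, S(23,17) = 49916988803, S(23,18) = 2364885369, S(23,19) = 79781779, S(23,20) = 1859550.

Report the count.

12246296312250

row 24: T[24][17]=17·49916988803+762361127264=1610949936915  T[24][18]=18·2364885369+49916988803=92484925445  T[24][19]=19·79781779+2364885369=3880739170  T[24][20]=20·1859550+79781779=116972779
row 25: T[25][18]=18·92484925445+1610949936915=3275678594925  T[25][19]=19·3880739170+92484925445=166218969675  T[25][20]=20·116972779+3880739170=6220194750
row 26: T[26][19]=19·166218969675+3275678594925=6433839018750  T[26][20]=20·6220194750+166218969675=290622864675
row 27: T[27][20]=20·290622864675+6433839018750=12246296312250
Read S(27,20) = 12246296312250.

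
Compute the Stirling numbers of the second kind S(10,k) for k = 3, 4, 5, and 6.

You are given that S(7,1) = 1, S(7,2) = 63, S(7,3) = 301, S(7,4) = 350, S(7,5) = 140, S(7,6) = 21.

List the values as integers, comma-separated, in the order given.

[8] T[8,1]:1*1+0=1 · T[8,2]:2*63+1=127 · T[8,3]:3*301+63=966 · T[8,4]:4*350+301=1701 · T[8,5]:5*140+350=1050 · T[8,6]:6*21+140=266
[9] T[9,2]:2*127+1=255 · T[9,3]:3*966+127=3025 · T[9,4]:4*1701+966=7770 · T[9,5]:5*1050+1701=6951 · T[9,6]:6*266+1050=2646
[10] T[10,3]:3*3025+255=9330 · T[10,4]:4*7770+3025=34105 · T[10,5]:5*6951+7770=42525 · T[10,6]:6*2646+6951=22827
Read S(10,3) = 9330, S(10,4) = 34105, S(10,5) = 42525, S(10,6) = 22827.

9330, 34105, 42525, 22827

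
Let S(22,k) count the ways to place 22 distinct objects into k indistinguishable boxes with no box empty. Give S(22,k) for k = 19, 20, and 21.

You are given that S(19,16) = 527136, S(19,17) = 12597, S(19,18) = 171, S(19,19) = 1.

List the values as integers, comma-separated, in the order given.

row 20: T[20][17]=17·12597+527136=741285  T[20][18]=18·171+12597=15675  T[20][19]=19·1+171=190  T[20][20]=20·0+1=1
row 21: T[21][18]=18·15675+741285=1023435  T[21][19]=19·190+15675=19285  T[21][20]=20·1+190=210  T[21][21]=21·0+1=1
row 22: T[22][19]=19·19285+1023435=1389850  T[22][20]=20·210+19285=23485  T[22][21]=21·1+210=231
Read S(22,19) = 1389850, S(22,20) = 23485, S(22,21) = 231.

1389850, 23485, 231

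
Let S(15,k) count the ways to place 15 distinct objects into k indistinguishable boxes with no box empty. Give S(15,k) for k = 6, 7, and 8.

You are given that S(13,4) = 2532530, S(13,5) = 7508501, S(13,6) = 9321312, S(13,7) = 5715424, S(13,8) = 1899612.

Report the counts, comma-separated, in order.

420693273, 408741333, 216627840

row 14: T[14][5]=5·7508501+2532530=40075035  T[14][6]=6·9321312+7508501=63436373  T[14][7]=7·5715424+9321312=49329280  T[14][8]=8·1899612+5715424=20912320
row 15: T[15][6]=6·63436373+40075035=420693273  T[15][7]=7·49329280+63436373=408741333  T[15][8]=8·20912320+49329280=216627840
Read S(15,6) = 420693273, S(15,7) = 408741333, S(15,8) = 216627840.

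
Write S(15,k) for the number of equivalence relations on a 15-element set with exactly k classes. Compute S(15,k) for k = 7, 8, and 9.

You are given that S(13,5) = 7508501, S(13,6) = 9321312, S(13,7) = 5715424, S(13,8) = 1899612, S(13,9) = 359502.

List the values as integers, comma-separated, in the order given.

408741333, 216627840, 67128490

[14] T[14,6]:6*9321312+7508501=63436373 · T[14,7]:7*5715424+9321312=49329280 · T[14,8]:8*1899612+5715424=20912320 · T[14,9]:9*359502+1899612=5135130
[15] T[15,7]:7*49329280+63436373=408741333 · T[15,8]:8*20912320+49329280=216627840 · T[15,9]:9*5135130+20912320=67128490
Read S(15,7) = 408741333, S(15,8) = 216627840, S(15,9) = 67128490.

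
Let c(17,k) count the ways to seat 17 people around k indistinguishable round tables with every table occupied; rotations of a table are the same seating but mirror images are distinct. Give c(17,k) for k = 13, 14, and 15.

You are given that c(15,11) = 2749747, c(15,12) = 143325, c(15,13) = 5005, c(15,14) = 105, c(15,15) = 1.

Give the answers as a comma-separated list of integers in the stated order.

8394022, 323680, 8500

row 16: T[16][12]=15·143325+2749747=4899622  T[16][13]=15·5005+143325=218400  T[16][14]=15·105+5005=6580  T[16][15]=15·1+105=120
row 17: T[17][13]=16·218400+4899622=8394022  T[17][14]=16·6580+218400=323680  T[17][15]=16·120+6580=8500
Read c(17,13) = 8394022, c(17,14) = 323680, c(17,15) = 8500.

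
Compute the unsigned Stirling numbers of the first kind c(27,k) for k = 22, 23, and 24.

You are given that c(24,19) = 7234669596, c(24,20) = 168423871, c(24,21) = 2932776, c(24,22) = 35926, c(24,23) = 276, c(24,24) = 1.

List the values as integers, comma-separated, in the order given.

@25  (25,20):168423871·24+7234669596→11276842500, (25,21):2932776·24+168423871→238810495, (25,22):35926·24+2932776→3795000, (25,23):276·24+35926→42550, (25,24):1·24+276→300
@26  (26,21):238810495·25+11276842500→17247104875, (26,22):3795000·25+238810495→333685495, (26,23):42550·25+3795000→4858750, (26,24):300·25+42550→50050
@27  (27,22):333685495·26+17247104875→25922927745, (27,23):4858750·26+333685495→460012995, (27,24):50050·26+4858750→6160050
Read c(27,22) = 25922927745, c(27,23) = 460012995, c(27,24) = 6160050.

25922927745, 460012995, 6160050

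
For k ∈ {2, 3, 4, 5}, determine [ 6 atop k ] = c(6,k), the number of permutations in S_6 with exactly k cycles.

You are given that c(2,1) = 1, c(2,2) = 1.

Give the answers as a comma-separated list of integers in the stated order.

274, 225, 85, 15

i=3: T(3,1)=0+2·1=2 | T(3,2)=1+2·1=3 | T(3,3)=1+2·0=1
i=4: T(4,1)=0+3·2=6 | T(4,2)=2+3·3=11 | T(4,3)=3+3·1=6 | T(4,4)=1+3·0=1
i=5: T(5,1)=0+4·6=24 | T(5,2)=6+4·11=50 | T(5,3)=11+4·6=35 | T(5,4)=6+4·1=10 | T(5,5)=1+4·0=1
i=6: T(6,2)=24+5·50=274 | T(6,3)=50+5·35=225 | T(6,4)=35+5·10=85 | T(6,5)=10+5·1=15
Read c(6,2) = 274, c(6,3) = 225, c(6,4) = 85, c(6,5) = 15.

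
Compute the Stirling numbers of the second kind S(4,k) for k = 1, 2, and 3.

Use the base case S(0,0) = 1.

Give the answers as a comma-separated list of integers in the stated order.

r1: T_1,1=1×0+1=1
r2: T_2,1=1×1+0=1; T_2,2=2×0+1=1
r3: T_3,1=1×1+0=1; T_3,2=2×1+1=3; T_3,3=3×0+1=1
r4: T_4,1=1×1+0=1; T_4,2=2×3+1=7; T_4,3=3×1+3=6
Read S(4,1) = 1, S(4,2) = 7, S(4,3) = 6.

1, 7, 6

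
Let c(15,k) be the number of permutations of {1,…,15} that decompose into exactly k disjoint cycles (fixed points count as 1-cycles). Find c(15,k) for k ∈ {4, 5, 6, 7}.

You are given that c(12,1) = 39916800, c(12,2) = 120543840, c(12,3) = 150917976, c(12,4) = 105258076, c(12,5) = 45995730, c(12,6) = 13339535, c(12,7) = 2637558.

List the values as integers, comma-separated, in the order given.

row 13: T[13][2]=12·120543840+39916800=1486442880  T[13][3]=12·150917976+120543840=1931559552  T[13][4]=12·105258076+150917976=1414014888  T[13][5]=12·45995730+105258076=657206836  T[13][6]=12·13339535+45995730=206070150  T[13][7]=12·2637558+13339535=44990231
row 14: T[14][3]=13·1931559552+1486442880=26596717056  T[14][4]=13·1414014888+1931559552=20313753096  T[14][5]=13·657206836+1414014888=9957703756  T[14][6]=13·206070150+657206836=3336118786  T[14][7]=13·44990231+206070150=790943153
row 15: T[15][4]=14·20313753096+26596717056=310989260400  T[15][5]=14·9957703756+20313753096=159721605680  T[15][6]=14·3336118786+9957703756=56663366760  T[15][7]=14·790943153+3336118786=14409322928
Read c(15,4) = 310989260400, c(15,5) = 159721605680, c(15,6) = 56663366760, c(15,7) = 14409322928.

310989260400, 159721605680, 56663366760, 14409322928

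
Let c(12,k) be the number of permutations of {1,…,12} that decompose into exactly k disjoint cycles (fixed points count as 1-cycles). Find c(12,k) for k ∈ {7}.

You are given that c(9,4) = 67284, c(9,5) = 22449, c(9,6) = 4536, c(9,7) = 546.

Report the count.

row 10: T[10][5]=9·22449+67284=269325  T[10][6]=9·4536+22449=63273  T[10][7]=9·546+4536=9450
row 11: T[11][6]=10·63273+269325=902055  T[11][7]=10·9450+63273=157773
row 12: T[12][7]=11·157773+902055=2637558
Read c(12,7) = 2637558.

2637558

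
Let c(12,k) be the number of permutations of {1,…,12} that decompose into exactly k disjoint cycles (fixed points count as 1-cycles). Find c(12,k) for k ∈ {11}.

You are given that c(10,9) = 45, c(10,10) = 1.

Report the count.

66

i=11: T(11,10)=45+10·1=55 | T(11,11)=1+10·0=1
i=12: T(12,11)=55+11·1=66
Read c(12,11) = 66.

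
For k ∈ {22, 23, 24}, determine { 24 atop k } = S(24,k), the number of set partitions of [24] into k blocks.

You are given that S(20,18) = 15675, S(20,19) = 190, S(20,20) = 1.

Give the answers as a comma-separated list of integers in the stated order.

33902, 276, 1

@21  (21,19):190·19+15675→19285, (21,20):1·20+190→210, (21,21):0·21+1→1
@22  (22,20):210·20+19285→23485, (22,21):1·21+210→231, (22,22):0·22+1→1
@23  (23,21):231·21+23485→28336, (23,22):1·22+231→253, (23,23):0·23+1→1
@24  (24,22):253·22+28336→33902, (24,23):1·23+253→276, (24,24):0·24+1→1
Read S(24,22) = 33902, S(24,23) = 276, S(24,24) = 1.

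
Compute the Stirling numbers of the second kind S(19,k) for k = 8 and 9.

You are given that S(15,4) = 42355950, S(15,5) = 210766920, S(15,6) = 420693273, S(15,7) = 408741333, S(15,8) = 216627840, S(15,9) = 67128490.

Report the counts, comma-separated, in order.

[16] T[16,5]:5*210766920+42355950=1096190550 · T[16,6]:6*420693273+210766920=2734926558 · T[16,7]:7*408741333+420693273=3281882604 · T[16,8]:8*216627840+408741333=2141764053 · T[16,9]:9*67128490+216627840=820784250
[17] T[17,6]:6*2734926558+1096190550=17505749898 · T[17,7]:7*3281882604+2734926558=25708104786 · T[17,8]:8*2141764053+3281882604=20415995028 · T[17,9]:9*820784250+2141764053=9528822303
[18] T[18,7]:7*25708104786+17505749898=197462483400 · T[18,8]:8*20415995028+25708104786=189036065010 · T[18,9]:9*9528822303+20415995028=106175395755
[19] T[19,8]:8*189036065010+197462483400=1709751003480 · T[19,9]:9*106175395755+189036065010=1144614626805
Read S(19,8) = 1709751003480, S(19,9) = 1144614626805.

1709751003480, 1144614626805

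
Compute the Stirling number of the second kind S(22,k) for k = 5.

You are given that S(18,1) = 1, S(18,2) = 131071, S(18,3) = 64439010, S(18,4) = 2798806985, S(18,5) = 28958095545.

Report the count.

19137821912055

@19  (19,2):131071·2+1→262143, (19,3):64439010·3+131071→193448101, (19,4):2798806985·4+64439010→11259666950, (19,5):28958095545·5+2798806985→147589284710
@20  (20,3):193448101·3+262143→580606446, (20,4):11259666950·4+193448101→45232115901, (20,5):147589284710·5+11259666950→749206090500
@21  (21,4):45232115901·4+580606446→181509070050, (21,5):749206090500·5+45232115901→3791262568401
@22  (22,5):3791262568401·5+181509070050→19137821912055
Read S(22,5) = 19137821912055.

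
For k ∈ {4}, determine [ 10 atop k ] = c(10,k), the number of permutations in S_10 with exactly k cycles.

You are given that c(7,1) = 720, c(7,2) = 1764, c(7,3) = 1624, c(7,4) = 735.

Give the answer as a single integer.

r8: T_8,2=7×1764+720=13068; T_8,3=7×1624+1764=13132; T_8,4=7×735+1624=6769
r9: T_9,3=8×13132+13068=118124; T_9,4=8×6769+13132=67284
r10: T_10,4=9×67284+118124=723680
Read c(10,4) = 723680.

723680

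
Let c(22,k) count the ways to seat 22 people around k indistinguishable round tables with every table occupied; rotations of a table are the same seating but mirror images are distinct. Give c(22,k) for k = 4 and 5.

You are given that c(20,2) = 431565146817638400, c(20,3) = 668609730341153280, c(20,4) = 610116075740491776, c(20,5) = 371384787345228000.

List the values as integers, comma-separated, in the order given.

@21  (21,3):668609730341153280·20+431565146817638400→13803759753640704000, (21,4):610116075740491776·20+668609730341153280→12870931245150988800, (21,5):371384787345228000·20+610116075740491776→8037811822645051776
@22  (22,4):12870931245150988800·21+13803759753640704000→284093315901811468800, (22,5):8037811822645051776·21+12870931245150988800→181664979520697076096
Read c(22,4) = 284093315901811468800, c(22,5) = 181664979520697076096.

284093315901811468800, 181664979520697076096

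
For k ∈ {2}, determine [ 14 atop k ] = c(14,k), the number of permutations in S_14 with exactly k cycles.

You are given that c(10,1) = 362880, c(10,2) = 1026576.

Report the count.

row 11: T[11][1]=10·362880+0=3628800  T[11][2]=10·1026576+362880=10628640
row 12: T[12][1]=11·3628800+0=39916800  T[12][2]=11·10628640+3628800=120543840
row 13: T[13][1]=12·39916800+0=479001600  T[13][2]=12·120543840+39916800=1486442880
row 14: T[14][2]=13·1486442880+479001600=19802759040
Read c(14,2) = 19802759040.

19802759040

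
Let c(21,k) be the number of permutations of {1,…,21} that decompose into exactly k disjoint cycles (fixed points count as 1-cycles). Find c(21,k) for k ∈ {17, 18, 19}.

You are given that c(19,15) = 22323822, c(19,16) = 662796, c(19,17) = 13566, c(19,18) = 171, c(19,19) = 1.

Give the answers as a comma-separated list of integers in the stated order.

i=20: T(20,16)=22323822+19·662796=34916946 | T(20,17)=662796+19·13566=920550 | T(20,18)=13566+19·171=16815 | T(20,19)=171+19·1=190
i=21: T(21,17)=34916946+20·920550=53327946 | T(21,18)=920550+20·16815=1256850 | T(21,19)=16815+20·190=20615
Read c(21,17) = 53327946, c(21,18) = 1256850, c(21,19) = 20615.

53327946, 1256850, 20615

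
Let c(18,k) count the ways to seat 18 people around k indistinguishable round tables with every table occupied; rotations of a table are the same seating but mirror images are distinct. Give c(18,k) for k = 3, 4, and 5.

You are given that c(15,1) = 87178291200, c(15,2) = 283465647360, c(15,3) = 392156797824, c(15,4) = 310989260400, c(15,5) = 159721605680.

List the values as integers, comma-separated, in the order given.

@16  (16,1):87178291200·15+0→1307674368000, (16,2):283465647360·15+87178291200→4339163001600, (16,3):392156797824·15+283465647360→6165817614720, (16,4):310989260400·15+392156797824→5056995703824, (16,5):159721605680·15+310989260400→2706813345600
@17  (17,2):4339163001600·16+1307674368000→70734282393600, (17,3):6165817614720·16+4339163001600→102992244837120, (17,4):5056995703824·16+6165817614720→87077748875904, (17,5):2706813345600·16+5056995703824→48366009233424
@18  (18,3):102992244837120·17+70734282393600→1821602444624640, (18,4):87077748875904·17+102992244837120→1583313975727488, (18,5):48366009233424·17+87077748875904→909299905844112
Read c(18,3) = 1821602444624640, c(18,4) = 1583313975727488, c(18,5) = 909299905844112.

1821602444624640, 1583313975727488, 909299905844112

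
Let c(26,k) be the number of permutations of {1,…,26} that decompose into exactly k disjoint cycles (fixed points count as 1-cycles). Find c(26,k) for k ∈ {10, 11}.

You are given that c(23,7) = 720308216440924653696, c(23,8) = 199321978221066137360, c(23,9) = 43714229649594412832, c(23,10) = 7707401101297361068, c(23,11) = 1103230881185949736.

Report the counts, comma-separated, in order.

i=24: T(24,8)=720308216440924653696+23·199321978221066137360=5304713715525445812976 | T(24,9)=199321978221066137360+23·43714229649594412832=1204749260161737632496 | T(24,10)=43714229649594412832+23·7707401101297361068=220984454979433717396 | T(24,11)=7707401101297361068+23·1103230881185949736=33081711368574204996
i=25: T(25,9)=5304713715525445812976+24·1204749260161737632496=34218695959407148992880 | T(25,10)=1204749260161737632496+24·220984454979433717396=6508376179668146850000 | T(25,11)=220984454979433717396+24·33081711368574204996=1014945527825214637300
i=26: T(26,10)=34218695959407148992880+25·6508376179668146850000=196928100451110820242880 | T(26,11)=6508376179668146850000+25·1014945527825214637300=31882014375298512782500
Read c(26,10) = 196928100451110820242880, c(26,11) = 31882014375298512782500.

196928100451110820242880, 31882014375298512782500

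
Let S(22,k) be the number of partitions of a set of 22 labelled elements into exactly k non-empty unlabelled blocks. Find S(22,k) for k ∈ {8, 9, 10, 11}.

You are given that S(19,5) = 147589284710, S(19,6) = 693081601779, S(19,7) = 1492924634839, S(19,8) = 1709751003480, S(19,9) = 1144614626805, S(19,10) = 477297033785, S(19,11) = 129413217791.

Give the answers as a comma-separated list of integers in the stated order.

1142399079991620, 1241963303533920, 835143799377954, 366282500870286

[20] T[20,6]:6*693081601779+147589284710=4306078895384 · T[20,7]:7*1492924634839+693081601779=11143554045652 · T[20,8]:8*1709751003480+1492924634839=15170932662679 · T[20,9]:9*1144614626805+1709751003480=12011282644725 · T[20,10]:10*477297033785+1144614626805=5917584964655 · T[20,11]:11*129413217791+477297033785=1900842429486
[21] T[21,7]:7*11143554045652+4306078895384=82310957214948 · T[21,8]:8*15170932662679+11143554045652=132511015347084 · T[21,9]:9*12011282644725+15170932662679=123272476465204 · T[21,10]:10*5917584964655+12011282644725=71187132291275 · T[21,11]:11*1900842429486+5917584964655=26826851689001
[22] T[22,8]:8*132511015347084+82310957214948=1142399079991620 · T[22,9]:9*123272476465204+132511015347084=1241963303533920 · T[22,10]:10*71187132291275+123272476465204=835143799377954 · T[22,11]:11*26826851689001+71187132291275=366282500870286
Read S(22,8) = 1142399079991620, S(22,9) = 1241963303533920, S(22,10) = 835143799377954, S(22,11) = 366282500870286.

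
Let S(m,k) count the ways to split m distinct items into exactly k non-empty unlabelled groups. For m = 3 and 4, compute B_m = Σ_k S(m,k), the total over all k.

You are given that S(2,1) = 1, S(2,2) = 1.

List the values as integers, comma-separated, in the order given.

[3] T[3,1]:1*1+0=1 · T[3,2]:2*1+1=3 · T[3,3]:3*0+1=1
[4] T[4,1]:1*1+0=1 · T[4,2]:2*3+1=7 · T[4,3]:3*1+3=6 · T[4,4]:4*0+1=1
B_3 = ΣS(3,k) = 1+3+1 = 5
B_4 = ΣS(4,k) = 1+7+6+1 = 15

5, 15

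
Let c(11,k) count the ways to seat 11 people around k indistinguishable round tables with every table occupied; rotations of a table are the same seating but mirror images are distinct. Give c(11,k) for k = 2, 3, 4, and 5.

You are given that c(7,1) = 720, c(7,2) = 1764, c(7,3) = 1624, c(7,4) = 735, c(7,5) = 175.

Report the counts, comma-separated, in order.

row 8: T[8][1]=7·720+0=5040  T[8][2]=7·1764+720=13068  T[8][3]=7·1624+1764=13132  T[8][4]=7·735+1624=6769  T[8][5]=7·175+735=1960
row 9: T[9][1]=8·5040+0=40320  T[9][2]=8·13068+5040=109584  T[9][3]=8·13132+13068=118124  T[9][4]=8·6769+13132=67284  T[9][5]=8·1960+6769=22449
row 10: T[10][1]=9·40320+0=362880  T[10][2]=9·109584+40320=1026576  T[10][3]=9·118124+109584=1172700  T[10][4]=9·67284+118124=723680  T[10][5]=9·22449+67284=269325
row 11: T[11][2]=10·1026576+362880=10628640  T[11][3]=10·1172700+1026576=12753576  T[11][4]=10·723680+1172700=8409500  T[11][5]=10·269325+723680=3416930
Read c(11,2) = 10628640, c(11,3) = 12753576, c(11,4) = 8409500, c(11,5) = 3416930.

10628640, 12753576, 8409500, 3416930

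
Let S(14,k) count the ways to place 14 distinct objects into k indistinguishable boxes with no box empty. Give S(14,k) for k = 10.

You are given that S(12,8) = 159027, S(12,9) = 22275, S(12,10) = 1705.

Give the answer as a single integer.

r13: T_13,9=9×22275+159027=359502; T_13,10=10×1705+22275=39325
r14: T_14,10=10×39325+359502=752752
Read S(14,10) = 752752.

752752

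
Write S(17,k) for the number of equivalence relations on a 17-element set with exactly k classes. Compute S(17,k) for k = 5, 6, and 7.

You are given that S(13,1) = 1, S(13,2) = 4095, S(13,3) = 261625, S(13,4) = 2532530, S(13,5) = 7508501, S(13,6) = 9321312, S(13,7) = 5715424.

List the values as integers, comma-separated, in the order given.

5652751651, 17505749898, 25708104786

row 14: T[14][2]=2·4095+1=8191  T[14][3]=3·261625+4095=788970  T[14][4]=4·2532530+261625=10391745  T[14][5]=5·7508501+2532530=40075035  T[14][6]=6·9321312+7508501=63436373  T[14][7]=7·5715424+9321312=49329280
row 15: T[15][3]=3·788970+8191=2375101  T[15][4]=4·10391745+788970=42355950  T[15][5]=5·40075035+10391745=210766920  T[15][6]=6·63436373+40075035=420693273  T[15][7]=7·49329280+63436373=408741333
row 16: T[16][4]=4·42355950+2375101=171798901  T[16][5]=5·210766920+42355950=1096190550  T[16][6]=6·420693273+210766920=2734926558  T[16][7]=7·408741333+420693273=3281882604
row 17: T[17][5]=5·1096190550+171798901=5652751651  T[17][6]=6·2734926558+1096190550=17505749898  T[17][7]=7·3281882604+2734926558=25708104786
Read S(17,5) = 5652751651, S(17,6) = 17505749898, S(17,7) = 25708104786.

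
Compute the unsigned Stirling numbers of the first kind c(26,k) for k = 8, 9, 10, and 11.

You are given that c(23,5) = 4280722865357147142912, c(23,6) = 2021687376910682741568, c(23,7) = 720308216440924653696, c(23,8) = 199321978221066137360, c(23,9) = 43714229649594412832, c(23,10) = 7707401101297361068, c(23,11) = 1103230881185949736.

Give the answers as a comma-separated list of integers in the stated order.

[24] T[24,6]:23*2021687376910682741568+4280722865357147142912=50779532534302850198976 · T[24,7]:23*720308216440924653696+2021687376910682741568=18588776355051949776576 · T[24,8]:23*199321978221066137360+720308216440924653696=5304713715525445812976 · T[24,9]:23*43714229649594412832+199321978221066137360=1204749260161737632496 · T[24,10]:23*7707401101297361068+43714229649594412832=220984454979433717396 · T[24,11]:23*1103230881185949736+7707401101297361068=33081711368574204996
[25] T[25,7]:24*18588776355051949776576+50779532534302850198976=496910165055549644836800 · T[25,8]:24*5304713715525445812976+18588776355051949776576=145901905527662649288000 · T[25,9]:24*1204749260161737632496+5304713715525445812976=34218695959407148992880 · T[25,10]:24*220984454979433717396+1204749260161737632496=6508376179668146850000 · T[25,11]:24*33081711368574204996+220984454979433717396=1014945527825214637300
[26] T[26,8]:25*145901905527662649288000+496910165055549644836800=4144457803247115877036800 · T[26,9]:25*34218695959407148992880+145901905527662649288000=1001369304512841374110000 · T[26,10]:25*6508376179668146850000+34218695959407148992880=196928100451110820242880 · T[26,11]:25*1014945527825214637300+6508376179668146850000=31882014375298512782500
Read c(26,8) = 4144457803247115877036800, c(26,9) = 1001369304512841374110000, c(26,10) = 196928100451110820242880, c(26,11) = 31882014375298512782500.

4144457803247115877036800, 1001369304512841374110000, 196928100451110820242880, 31882014375298512782500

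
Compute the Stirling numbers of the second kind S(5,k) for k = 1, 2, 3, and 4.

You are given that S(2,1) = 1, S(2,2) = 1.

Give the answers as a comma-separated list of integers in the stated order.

1, 15, 25, 10

row 3: T[3][1]=1·1+0=1  T[3][2]=2·1+1=3  T[3][3]=3·0+1=1
row 4: T[4][1]=1·1+0=1  T[4][2]=2·3+1=7  T[4][3]=3·1+3=6  T[4][4]=4·0+1=1
row 5: T[5][1]=1·1+0=1  T[5][2]=2·7+1=15  T[5][3]=3·6+7=25  T[5][4]=4·1+6=10
Read S(5,1) = 1, S(5,2) = 15, S(5,3) = 25, S(5,4) = 10.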